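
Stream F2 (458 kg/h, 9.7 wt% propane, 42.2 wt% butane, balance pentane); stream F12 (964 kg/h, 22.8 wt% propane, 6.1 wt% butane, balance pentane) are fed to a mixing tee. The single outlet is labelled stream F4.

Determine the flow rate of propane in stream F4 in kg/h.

propane out = propane in = 458×0.097 + 964×0.228 = 264.22 kg/h.

264.2 kg/h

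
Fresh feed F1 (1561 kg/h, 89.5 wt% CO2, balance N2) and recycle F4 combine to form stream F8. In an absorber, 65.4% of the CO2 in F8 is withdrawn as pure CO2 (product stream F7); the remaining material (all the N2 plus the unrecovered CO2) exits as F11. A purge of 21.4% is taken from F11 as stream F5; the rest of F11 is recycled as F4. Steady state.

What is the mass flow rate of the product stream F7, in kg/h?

CO2 in F8: m_A = 1561×0.895 + (1−0.214)·(1−0.654)·m_A, so m_A = 1397.1/0.7280 = 1919 kg/h.
Product F7 = 0.654×1919 = 1255 kg/h.

1255 kg/h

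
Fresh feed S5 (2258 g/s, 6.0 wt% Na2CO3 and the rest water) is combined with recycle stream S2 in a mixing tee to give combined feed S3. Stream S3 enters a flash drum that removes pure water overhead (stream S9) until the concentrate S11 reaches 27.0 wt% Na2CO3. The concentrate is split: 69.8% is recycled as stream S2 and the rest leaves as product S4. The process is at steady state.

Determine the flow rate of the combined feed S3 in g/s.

3418 g/s

Overall Na2CO3 balance (none leaves overhead): Na2CO3 in fresh feed = Na2CO3 in product, i.e. 2258×0.060 = (1−0.698)·S11·0.270.
S11 = 135.48/(0.270×0.302) = 1661.5 g/s.
Recycle S2 = 0.698×1661.5 = 1159.7 g/s.
Combined feed S3 = 2258 + 1159.7 = 3417.7 g/s.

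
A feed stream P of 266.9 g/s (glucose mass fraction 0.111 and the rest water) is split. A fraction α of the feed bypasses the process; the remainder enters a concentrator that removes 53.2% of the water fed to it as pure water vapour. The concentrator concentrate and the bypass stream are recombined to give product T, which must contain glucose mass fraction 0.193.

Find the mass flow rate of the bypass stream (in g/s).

All 266.9×0.111 = 29.626 g/s of glucose reaches T, so T = 29.626/0.193 = 153.5 g/s and vapour = 113.4 g/s.
The evaporator receives (1−α)·266.9 of feed at 0.889 water and removes 0.532 of that water:
0.532×0.889×(1−α)×266.9 = 113.4
(1−α) = 113.4/126.23 = 0.8983;  α = 0.1017.
Bypass flow = 0.1017×266.9 = 27.132 g/s.

27.13 g/s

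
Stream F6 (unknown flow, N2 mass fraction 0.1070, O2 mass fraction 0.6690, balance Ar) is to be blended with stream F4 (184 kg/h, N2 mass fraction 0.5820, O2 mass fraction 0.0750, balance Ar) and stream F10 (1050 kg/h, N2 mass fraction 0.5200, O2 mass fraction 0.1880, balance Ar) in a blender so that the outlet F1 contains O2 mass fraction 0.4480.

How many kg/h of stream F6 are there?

Let F6 be the unknown flow. Total out = 1234 + F6.
O2 balance: 211.2 + 0.669·F6 = 0.448·(1234 + F6)
(0.669 − 0.448)·F6 = 0.448×1234 − 211.2 = 341.63
F6 = 341.63 / 0.221 = 1545.8 kg/h

1546 kg/h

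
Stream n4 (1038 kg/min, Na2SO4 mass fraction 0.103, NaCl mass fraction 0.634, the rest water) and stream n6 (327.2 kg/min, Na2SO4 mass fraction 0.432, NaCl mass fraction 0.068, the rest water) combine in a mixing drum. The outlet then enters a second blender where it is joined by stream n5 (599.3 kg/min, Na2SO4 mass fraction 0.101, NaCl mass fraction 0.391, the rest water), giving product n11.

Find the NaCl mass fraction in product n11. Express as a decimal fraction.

Overall, product flow = 1964.5 kg/min.
NaCl in = 1038×0.634 + 327.2×0.068 + 599.3×0.391 = 914.67 kg/min.
NaCl fraction in n11 = 0.466.

0.466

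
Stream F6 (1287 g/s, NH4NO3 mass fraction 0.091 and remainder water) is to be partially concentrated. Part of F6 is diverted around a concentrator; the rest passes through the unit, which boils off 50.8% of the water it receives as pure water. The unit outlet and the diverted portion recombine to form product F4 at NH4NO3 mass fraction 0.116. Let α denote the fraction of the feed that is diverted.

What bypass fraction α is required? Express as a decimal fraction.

All 1287×0.091 = 117.12 g/s of NH4NO3 reaches F4, so F4 = 117.12/0.116 = 1009.6 g/s and vapour = 277.37 g/s.
The evaporator receives (1−α)·1287 of feed at 0.909 water and removes 0.508 of that water:
0.508×0.909×(1−α)×1287 = 277.37
(1−α) = 277.37/594.3 = 0.4667;  α = 0.5333.

0.533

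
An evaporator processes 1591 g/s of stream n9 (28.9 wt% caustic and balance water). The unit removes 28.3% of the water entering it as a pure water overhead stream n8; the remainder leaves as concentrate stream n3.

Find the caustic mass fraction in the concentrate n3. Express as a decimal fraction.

0.362

caustic is not removed: 1591×0.289 = 459.8 g/s of caustic enters n3.
water entering = 1591×0.711 = 1131.2 g/s; overhead removed = 0.283×1131.2 = 320.13 g/s.
Concentrate = 1591 − 320.13 = 1270.9 g/s.
Mass fraction = 459.8/1270.9 = 0.362.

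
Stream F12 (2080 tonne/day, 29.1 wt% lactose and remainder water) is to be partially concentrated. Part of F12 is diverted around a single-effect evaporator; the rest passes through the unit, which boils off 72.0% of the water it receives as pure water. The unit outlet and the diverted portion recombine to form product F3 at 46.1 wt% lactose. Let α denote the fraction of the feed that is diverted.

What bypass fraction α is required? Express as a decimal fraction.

0.278

All 2080×0.291 = 605.28 tonne/day of lactose reaches F3, so F3 = 605.28/0.461 = 1313 tonne/day and vapour = 767.03 tonne/day.
The evaporator receives (1−α)·2080 of feed at 0.709 water and removes 0.720 of that water:
0.720×0.709×(1−α)×2080 = 767.03
(1−α) = 767.03/1061.8 = 0.7224;  α = 0.2776.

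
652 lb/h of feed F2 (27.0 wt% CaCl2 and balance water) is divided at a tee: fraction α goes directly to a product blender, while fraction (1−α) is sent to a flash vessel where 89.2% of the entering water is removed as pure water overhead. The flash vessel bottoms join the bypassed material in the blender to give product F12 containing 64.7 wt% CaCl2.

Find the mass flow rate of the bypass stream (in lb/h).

All 652×0.270 = 176.04 lb/h of CaCl2 reaches F12, so F12 = 176.04/0.647 = 272.09 lb/h and vapour = 379.91 lb/h.
The evaporator receives (1−α)·652 of feed at 0.730 water and removes 0.892 of that water:
0.892×0.730×(1−α)×652 = 379.91
(1−α) = 379.91/424.56 = 0.8948;  α = 0.1052.
Bypass flow = 0.1052×652 = 68.559 lb/h.

68.56 lb/h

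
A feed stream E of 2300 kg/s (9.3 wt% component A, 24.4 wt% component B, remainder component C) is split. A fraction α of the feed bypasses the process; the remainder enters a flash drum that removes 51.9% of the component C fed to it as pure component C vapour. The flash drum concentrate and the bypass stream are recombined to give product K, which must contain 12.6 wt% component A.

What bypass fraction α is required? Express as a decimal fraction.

All 2300×0.093 = 213.9 kg/s of component A reaches K, so K = 213.9/0.126 = 1697.6 kg/s and vapour = 602.38 kg/s.
The evaporator receives (1−α)·2300 of feed at 0.663 component C and removes 0.519 of that component C:
0.519×0.663×(1−α)×2300 = 602.38
(1−α) = 602.38/791.42 = 0.7611;  α = 0.2389.

0.239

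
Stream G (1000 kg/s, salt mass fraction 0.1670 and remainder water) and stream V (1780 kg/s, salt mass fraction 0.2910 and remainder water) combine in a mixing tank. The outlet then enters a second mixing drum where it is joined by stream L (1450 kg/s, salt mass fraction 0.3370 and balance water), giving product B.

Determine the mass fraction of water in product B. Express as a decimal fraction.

Overall, product flow = 4230 kg/s.
water in = 1000×0.833 + 1780×0.709 + 1450×0.663 = 3056.4 kg/s.
water fraction in B = 0.7225.

0.7225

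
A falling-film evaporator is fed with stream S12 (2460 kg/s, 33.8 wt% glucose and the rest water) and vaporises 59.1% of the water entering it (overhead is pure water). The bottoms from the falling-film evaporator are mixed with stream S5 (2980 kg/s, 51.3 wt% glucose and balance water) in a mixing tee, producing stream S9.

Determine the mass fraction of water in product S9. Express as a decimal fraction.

0.473

Vapour removed = 0.591×0.662×2460 = 962.46 kg/s; concentrate = 1497.5 kg/s.
water reaching the mixer = 666.06 (from concentrate) + 2980×0.487 = 2117.3 kg/s.
Product flow = 1497.5 + 2980 = 4477.5 kg/s; water fraction = 0.473.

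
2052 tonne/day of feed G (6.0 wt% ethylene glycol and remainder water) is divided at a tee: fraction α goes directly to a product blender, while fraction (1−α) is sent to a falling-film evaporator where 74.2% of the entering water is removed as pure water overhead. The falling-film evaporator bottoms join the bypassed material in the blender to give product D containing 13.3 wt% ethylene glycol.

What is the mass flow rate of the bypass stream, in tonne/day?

All 2052×0.060 = 123.12 tonne/day of ethylene glycol reaches D, so D = 123.12/0.133 = 925.71 tonne/day and vapour = 1126.3 tonne/day.
The evaporator receives (1−α)·2052 of feed at 0.940 water and removes 0.742 of that water:
0.742×0.940×(1−α)×2052 = 1126.3
(1−α) = 1126.3/1431.2 = 0.7869;  α = 0.2131.
Bypass flow = 0.2131×2052 = 437.21 tonne/day.

437.2 tonne/day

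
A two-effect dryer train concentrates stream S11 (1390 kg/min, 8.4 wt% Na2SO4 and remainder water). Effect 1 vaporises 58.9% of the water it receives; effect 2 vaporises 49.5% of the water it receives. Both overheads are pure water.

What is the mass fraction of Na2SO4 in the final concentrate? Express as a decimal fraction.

0.3064

water in feed = 1390×0.916 = 1273.2 kg/min.
After stage 1: water left = (1−0.589)×1273.2 = 523.3; stream total = 640.06 kg/min.
After stage 2: water left = (1−0.495)×523.3 = 264.27; final concentrate = 381.03 kg/min.
Na2SO4 fraction = 116.76/381.03 = 0.3064.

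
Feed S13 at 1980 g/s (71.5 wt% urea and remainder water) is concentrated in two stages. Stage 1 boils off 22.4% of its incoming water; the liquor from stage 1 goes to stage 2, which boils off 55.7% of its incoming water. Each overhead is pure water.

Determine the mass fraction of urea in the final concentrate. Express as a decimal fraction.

0.879

water in feed = 1980×0.285 = 564.3 g/s.
After stage 1: water left = (1−0.224)×564.3 = 437.9; stream total = 1853.6 g/s.
After stage 2: water left = (1−0.557)×437.9 = 193.99; final concentrate = 1609.7 g/s.
urea fraction = 1415.7/1609.7 = 0.879.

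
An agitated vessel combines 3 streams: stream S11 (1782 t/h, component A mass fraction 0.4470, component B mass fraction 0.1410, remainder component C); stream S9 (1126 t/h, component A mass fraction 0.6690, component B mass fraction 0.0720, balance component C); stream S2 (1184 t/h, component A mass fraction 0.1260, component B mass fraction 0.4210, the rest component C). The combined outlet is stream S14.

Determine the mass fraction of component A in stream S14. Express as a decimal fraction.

Total flow out = 1782 + 1126 + 1184 = 4092 t/h.
component A in = 1782×0.447 + 1126×0.669 + 1184×0.126 = 1699 t/h.
component A mass fraction in S14 = 1699/4092 = 0.4152.

0.4152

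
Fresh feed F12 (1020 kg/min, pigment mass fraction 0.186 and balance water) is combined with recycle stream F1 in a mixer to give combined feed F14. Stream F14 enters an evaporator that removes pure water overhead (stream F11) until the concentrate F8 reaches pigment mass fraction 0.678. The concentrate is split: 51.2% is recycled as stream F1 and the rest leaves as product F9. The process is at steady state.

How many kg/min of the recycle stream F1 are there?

293.6 kg/min

Overall pigment balance (none leaves overhead): pigment in fresh feed = pigment in product, i.e. 1020×0.186 = (1−0.512)·F8·0.678.
F8 = 189.72/(0.678×0.488) = 573.41 kg/min.
Recycle F1 = 0.512×573.41 = 293.58 kg/min.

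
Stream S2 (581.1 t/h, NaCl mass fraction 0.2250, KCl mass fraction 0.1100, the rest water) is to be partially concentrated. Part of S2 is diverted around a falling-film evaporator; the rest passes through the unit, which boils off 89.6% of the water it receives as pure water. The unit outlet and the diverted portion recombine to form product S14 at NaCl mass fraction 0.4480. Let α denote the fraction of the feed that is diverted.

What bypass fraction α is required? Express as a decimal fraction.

All 581.1×0.225 = 130.75 t/h of NaCl reaches S14, so S14 = 130.75/0.448 = 291.85 t/h and vapour = 289.25 t/h.
The evaporator receives (1−α)·581.1 of feed at 0.665 water and removes 0.896 of that water:
0.896×0.665×(1−α)×581.1 = 289.25
(1−α) = 289.25/346.24 = 0.8354;  α = 0.1646.

0.165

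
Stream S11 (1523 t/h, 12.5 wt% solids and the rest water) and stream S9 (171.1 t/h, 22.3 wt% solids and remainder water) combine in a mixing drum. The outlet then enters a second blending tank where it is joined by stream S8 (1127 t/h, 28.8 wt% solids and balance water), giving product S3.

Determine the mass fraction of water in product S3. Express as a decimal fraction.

0.804

Overall, product flow = 2821.1 t/h.
water in = 1523×0.875 + 171.1×0.777 + 1127×0.712 = 2268 t/h.
water fraction in S3 = 0.804.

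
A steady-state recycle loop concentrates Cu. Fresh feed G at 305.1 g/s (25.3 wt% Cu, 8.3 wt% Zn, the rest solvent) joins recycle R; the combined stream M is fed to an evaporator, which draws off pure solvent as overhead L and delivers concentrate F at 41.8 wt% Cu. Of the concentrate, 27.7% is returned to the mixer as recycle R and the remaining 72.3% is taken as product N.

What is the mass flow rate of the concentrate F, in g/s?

255.4 g/s

Overall Cu balance (none leaves overhead): Cu in fresh feed = Cu in product, i.e. 305.1×0.253 = (1−0.277)·F·0.418.
F = 77.19/(0.418×0.723) = 255.42 g/s.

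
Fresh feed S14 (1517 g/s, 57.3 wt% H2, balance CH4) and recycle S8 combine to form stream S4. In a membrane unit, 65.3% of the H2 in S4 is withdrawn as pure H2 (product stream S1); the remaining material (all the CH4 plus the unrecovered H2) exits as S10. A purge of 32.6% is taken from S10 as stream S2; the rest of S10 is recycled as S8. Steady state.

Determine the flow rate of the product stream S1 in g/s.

H2 in S4: m_A = 1517×0.573 + (1−0.326)·(1−0.653)·m_A, so m_A = 869.24/0.7661 = 1134.6 g/s.
Product S1 = 0.653×1134.6 = 740.89 g/s.

740.9 g/s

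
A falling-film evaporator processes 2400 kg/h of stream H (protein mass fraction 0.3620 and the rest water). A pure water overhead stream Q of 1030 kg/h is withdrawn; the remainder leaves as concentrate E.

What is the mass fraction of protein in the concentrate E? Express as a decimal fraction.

protein is not removed: 2400×0.362 = 868.8 kg/h of protein enters E.
Concentrate = 2400 − 1030 = 1370 kg/h.
Mass fraction = 868.8/1370 = 0.6342.

0.6342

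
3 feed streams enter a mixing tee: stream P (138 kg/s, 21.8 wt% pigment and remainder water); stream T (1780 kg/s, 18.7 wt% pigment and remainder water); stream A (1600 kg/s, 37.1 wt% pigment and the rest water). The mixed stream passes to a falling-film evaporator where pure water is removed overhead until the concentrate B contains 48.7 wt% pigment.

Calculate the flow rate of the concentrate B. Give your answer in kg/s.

1964 kg/s

pigment entering = 138×0.218 + 1780×0.187 + 1600×0.371 = 956.54 kg/s.
All pigment reports to B, so B = 956.54/0.487 = 1964.2 kg/s.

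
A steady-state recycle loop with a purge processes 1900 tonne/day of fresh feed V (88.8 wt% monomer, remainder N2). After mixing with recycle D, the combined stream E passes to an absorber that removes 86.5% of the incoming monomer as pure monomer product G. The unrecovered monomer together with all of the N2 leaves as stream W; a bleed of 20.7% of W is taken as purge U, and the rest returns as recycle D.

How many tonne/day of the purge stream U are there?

N2 enters only via V and leaves only via the purge: 1900×0.112 = 0.207×(N2 in W), and the absorber passes all N2, so N2 in E = N2 in W = 1028 tonne/day.
monomer in E: m_A = 1900×0.888 + (1−0.207)·(1−0.865)·m_A, so m_A = 1687.2/0.8929 = 1889.5 tonne/day.
W = (1−0.865)×1889.5 + 1028 = 1283.1 tonne/day.
Purge U = 0.207×1283.1 = 265.6 tonne/day.

265.6 tonne/day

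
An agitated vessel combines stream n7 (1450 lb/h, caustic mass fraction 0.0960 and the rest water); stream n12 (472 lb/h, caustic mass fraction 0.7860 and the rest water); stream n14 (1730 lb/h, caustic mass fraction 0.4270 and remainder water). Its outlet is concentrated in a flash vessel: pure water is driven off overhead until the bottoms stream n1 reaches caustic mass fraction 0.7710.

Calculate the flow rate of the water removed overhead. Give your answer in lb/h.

2032 lb/h

caustic entering = 1450×0.096 + 472×0.786 + 1730×0.427 = 1248.9 lb/h.
All caustic reports to n1, so n1 = 1248.9/0.771 = 1619.8 lb/h.
Total feed = 3652 lb/h; overhead = 3652 − 1619.8 = 2032.2 lb/h.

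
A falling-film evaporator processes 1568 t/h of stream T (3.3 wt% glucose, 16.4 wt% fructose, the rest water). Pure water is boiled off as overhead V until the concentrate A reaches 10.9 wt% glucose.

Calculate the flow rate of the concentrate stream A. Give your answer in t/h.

glucose is conserved: 1568×0.033 = 51.744 t/h all reports to the concentrate.
Concentrate = 51.744/(target fraction) = 474.72 t/h.

474.7 t/h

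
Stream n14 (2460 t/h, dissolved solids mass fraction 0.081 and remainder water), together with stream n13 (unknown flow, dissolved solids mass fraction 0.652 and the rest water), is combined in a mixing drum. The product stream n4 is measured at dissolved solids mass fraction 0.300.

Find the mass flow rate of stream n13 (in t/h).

1531 t/h

Let n13 be the unknown flow. Total out = 2460 + n13.
dissolved solids balance: 199.26 + 0.652·n13 = 0.300·(2460 + n13)
(0.652 − 0.300)·n13 = 0.300×2460 − 199.26 = 538.74
n13 = 538.74 / 0.352 = 1530.5 t/h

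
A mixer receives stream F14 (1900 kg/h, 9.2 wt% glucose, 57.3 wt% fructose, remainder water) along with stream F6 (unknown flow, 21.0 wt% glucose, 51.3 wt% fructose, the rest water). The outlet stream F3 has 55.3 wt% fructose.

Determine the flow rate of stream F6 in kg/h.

950 kg/h

Let F6 be the unknown flow. Total out = 1900 + F6.
fructose balance: 1088.7 + 0.513·F6 = 0.553·(1900 + F6)
(0.513 − 0.553)·F6 = 0.553×1900 − 1088.7 = -38
F6 = -38 / -0.040 = 950 kg/h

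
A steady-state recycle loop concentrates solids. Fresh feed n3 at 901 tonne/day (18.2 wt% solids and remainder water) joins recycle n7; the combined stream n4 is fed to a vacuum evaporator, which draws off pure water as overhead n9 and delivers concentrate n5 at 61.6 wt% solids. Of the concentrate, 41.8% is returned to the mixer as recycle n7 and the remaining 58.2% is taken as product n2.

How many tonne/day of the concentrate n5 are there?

Overall solids balance (none leaves overhead): solids in fresh feed = solids in product, i.e. 901×0.182 = (1−0.418)·n5·0.616.
n5 = 163.98/(0.616×0.582) = 457.4 tonne/day.

457.4 tonne/day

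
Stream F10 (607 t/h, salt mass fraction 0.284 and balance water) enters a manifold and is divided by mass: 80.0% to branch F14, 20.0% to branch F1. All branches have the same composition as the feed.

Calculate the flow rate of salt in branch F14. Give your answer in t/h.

137.9 t/h

Branch F14 total = 0.800×607 = 485.6 t/h.
salt in F14 = 0.284×485.6 = 137.91 t/h.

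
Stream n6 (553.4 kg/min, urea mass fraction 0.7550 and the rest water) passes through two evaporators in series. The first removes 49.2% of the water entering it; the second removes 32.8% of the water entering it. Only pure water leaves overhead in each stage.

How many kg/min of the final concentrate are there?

464.1 kg/min

water in feed = 553.4×0.245 = 135.58 kg/min.
After stage 1: water left = (1−0.492)×135.58 = 68.876; stream total = 486.69 kg/min.
After stage 2: water left = (1−0.328)×68.876 = 46.285; final concentrate = 464.1 kg/min.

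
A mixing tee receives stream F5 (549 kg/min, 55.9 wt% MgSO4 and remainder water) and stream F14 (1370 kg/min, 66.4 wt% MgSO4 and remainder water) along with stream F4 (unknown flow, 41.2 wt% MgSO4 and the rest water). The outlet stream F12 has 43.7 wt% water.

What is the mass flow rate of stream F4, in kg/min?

901.8 kg/min

Let F4 be the unknown flow. Total out = 1919 + F4.
water balance: 702.43 + 0.588·F4 = 0.437·(1919 + F4)
(0.588 − 0.437)·F4 = 0.437×1919 − 702.43 = 136.17
F4 = 136.17 / 0.151 = 901.81 kg/min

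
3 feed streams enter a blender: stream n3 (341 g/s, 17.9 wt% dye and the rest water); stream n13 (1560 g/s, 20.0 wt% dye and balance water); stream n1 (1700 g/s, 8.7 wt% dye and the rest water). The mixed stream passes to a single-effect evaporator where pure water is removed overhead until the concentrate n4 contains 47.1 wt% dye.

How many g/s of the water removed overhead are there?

dye entering = 341×0.179 + 1560×0.200 + 1700×0.087 = 520.94 g/s.
All dye reports to n4, so n4 = 520.94/0.471 = 1106 g/s.
Total feed = 3601 g/s; overhead = 3601 − 1106 = 2495 g/s.

2495 g/s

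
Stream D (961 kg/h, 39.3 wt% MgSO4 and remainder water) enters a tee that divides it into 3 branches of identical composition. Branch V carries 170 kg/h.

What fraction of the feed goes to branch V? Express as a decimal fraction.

Fraction to V = 170/961 = 0.1769.

0.177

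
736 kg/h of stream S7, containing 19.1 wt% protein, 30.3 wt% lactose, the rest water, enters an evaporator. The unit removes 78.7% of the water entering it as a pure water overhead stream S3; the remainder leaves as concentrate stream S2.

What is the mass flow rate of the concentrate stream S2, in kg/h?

442.9 kg/h

water entering = 736×0.506 = 372.42 kg/h; overhead removed = 0.787×372.42 = 293.09 kg/h.
Concentrate = 736 − 293.09 = 442.91 kg/h.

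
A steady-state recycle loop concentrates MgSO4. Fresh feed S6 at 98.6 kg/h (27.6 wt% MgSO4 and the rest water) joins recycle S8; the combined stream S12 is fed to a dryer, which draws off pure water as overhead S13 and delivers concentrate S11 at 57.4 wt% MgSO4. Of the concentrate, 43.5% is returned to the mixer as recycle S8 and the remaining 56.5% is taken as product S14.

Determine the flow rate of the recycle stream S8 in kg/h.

Overall MgSO4 balance (none leaves overhead): MgSO4 in fresh feed = MgSO4 in product, i.e. 98.6×0.276 = (1−0.435)·S11·0.574.
S11 = 27.214/(0.574×0.565) = 83.912 kg/h.
Recycle S8 = 0.435×83.912 = 36.502 kg/h.

36.5 kg/h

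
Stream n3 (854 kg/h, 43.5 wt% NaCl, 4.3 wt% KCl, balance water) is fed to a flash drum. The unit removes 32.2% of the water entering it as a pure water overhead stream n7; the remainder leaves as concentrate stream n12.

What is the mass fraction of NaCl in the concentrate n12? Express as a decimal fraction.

NaCl is not removed: 854×0.435 = 371.49 kg/h of NaCl enters n12.
water entering = 854×0.522 = 445.79 kg/h; overhead removed = 0.322×445.79 = 143.54 kg/h.
Concentrate = 854 − 143.54 = 710.46 kg/h.
Mass fraction = 371.49/710.46 = 0.5229.

0.5229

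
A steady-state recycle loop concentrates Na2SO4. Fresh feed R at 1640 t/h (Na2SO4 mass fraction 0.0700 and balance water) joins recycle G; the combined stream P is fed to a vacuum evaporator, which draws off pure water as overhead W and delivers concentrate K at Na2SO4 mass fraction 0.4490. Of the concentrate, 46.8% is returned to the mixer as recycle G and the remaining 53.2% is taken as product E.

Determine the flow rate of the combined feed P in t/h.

Overall Na2SO4 balance (none leaves overhead): Na2SO4 in fresh feed = Na2SO4 in product, i.e. 1640×0.070 = (1−0.468)·K·0.449.
K = 114.8/(0.449×0.532) = 480.6 t/h.
Recycle G = 0.468×480.6 = 224.92 t/h.
Combined feed P = 1640 + 224.92 = 1864.9 t/h.

1865 t/h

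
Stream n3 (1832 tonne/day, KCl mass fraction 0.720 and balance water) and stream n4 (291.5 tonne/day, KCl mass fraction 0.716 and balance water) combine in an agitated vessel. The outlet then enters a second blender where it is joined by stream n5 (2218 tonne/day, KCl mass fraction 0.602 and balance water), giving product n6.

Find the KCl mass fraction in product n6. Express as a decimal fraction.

Overall, product flow = 4341.5 tonne/day.
KCl in = 1832×0.720 + 291.5×0.716 + 2218×0.602 = 2863 tonne/day.
KCl fraction in n6 = 0.659.

0.659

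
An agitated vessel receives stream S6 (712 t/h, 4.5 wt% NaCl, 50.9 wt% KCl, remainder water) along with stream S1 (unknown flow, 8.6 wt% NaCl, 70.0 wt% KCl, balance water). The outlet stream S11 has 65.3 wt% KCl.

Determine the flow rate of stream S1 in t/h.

Let S1 be the unknown flow. Total out = 712 + S1.
KCl balance: 362.41 + 0.700·S1 = 0.653·(712 + S1)
(0.700 − 0.653)·S1 = 0.653×712 − 362.41 = 102.53
S1 = 102.53 / 0.047 = 2181.4 t/h

2181 t/h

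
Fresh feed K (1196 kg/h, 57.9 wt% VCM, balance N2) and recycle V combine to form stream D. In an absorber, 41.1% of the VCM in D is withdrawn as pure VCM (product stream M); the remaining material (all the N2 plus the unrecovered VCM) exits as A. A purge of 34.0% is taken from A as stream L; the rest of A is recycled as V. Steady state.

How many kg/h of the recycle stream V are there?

N2 enters only via K and leaves only via the purge: 1196×0.421 = 0.340×(N2 in A), and the absorber passes all N2, so N2 in D = N2 in A = 1480.9 kg/h.
VCM in D: m_A = 1196×0.579 + (1−0.340)·(1−0.411)·m_A, so m_A = 692.48/0.6113 = 1132.9 kg/h.
A = (1−0.411)×1132.9 + 1480.9 = 2148.2 kg/h.
Recycle V = (1−0.340)×2148.2 = 1417.8 kg/h.

1418 kg/h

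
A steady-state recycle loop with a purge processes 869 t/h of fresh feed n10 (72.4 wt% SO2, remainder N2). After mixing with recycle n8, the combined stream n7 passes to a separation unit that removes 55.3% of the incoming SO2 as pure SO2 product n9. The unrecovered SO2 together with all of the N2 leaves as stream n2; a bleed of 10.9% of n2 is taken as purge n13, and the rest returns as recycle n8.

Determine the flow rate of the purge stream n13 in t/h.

290.8 t/h

N2 enters only via n10 and leaves only via the purge: 869×0.276 = 0.109×(N2 in n2), and the separation unit passes all N2, so N2 in n7 = N2 in n2 = 2200.4 t/h.
SO2 in n7: m_A = 869×0.724 + (1−0.109)·(1−0.553)·m_A, so m_A = 629.16/0.6017 = 1045.6 t/h.
n2 = (1−0.553)×1045.6 + 2200.4 = 2667.8 t/h.
Purge n13 = 0.109×2667.8 = 290.79 t/h.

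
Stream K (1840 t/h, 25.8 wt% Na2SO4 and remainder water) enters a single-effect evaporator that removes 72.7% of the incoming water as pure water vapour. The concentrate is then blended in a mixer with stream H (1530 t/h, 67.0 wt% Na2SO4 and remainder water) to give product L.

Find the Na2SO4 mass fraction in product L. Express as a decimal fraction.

0.631

Vapour removed = 0.727×0.742×1840 = 992.56 t/h; concentrate = 847.44 t/h.
Na2SO4 reaching the mixer = 474.72 (from concentrate) + 1530×0.670 = 1499.8 t/h.
Product flow = 847.44 + 1530 = 2377.4 t/h; Na2SO4 fraction = 0.631.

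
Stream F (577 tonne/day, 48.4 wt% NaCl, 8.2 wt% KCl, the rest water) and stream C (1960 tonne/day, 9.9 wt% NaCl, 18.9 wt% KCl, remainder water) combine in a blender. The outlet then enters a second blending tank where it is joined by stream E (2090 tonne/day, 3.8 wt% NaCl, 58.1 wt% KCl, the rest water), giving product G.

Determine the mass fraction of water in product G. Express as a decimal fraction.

Overall, product flow = 4627 tonne/day.
water in = 577×0.434 + 1960×0.712 + 2090×0.381 = 2442.2 tonne/day.
water fraction in G = 0.528.

0.528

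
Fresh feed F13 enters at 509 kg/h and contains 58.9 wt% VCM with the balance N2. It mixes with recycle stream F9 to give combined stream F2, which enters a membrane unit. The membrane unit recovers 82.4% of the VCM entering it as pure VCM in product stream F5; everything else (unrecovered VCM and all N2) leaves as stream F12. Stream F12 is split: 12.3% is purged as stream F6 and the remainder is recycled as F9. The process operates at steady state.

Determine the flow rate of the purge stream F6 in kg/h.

216.9 kg/h

N2 enters only via F13 and leaves only via the purge: 509×0.411 = 0.123×(N2 in F12), and the membrane unit passes all N2, so N2 in F2 = N2 in F12 = 1700.8 kg/h.
VCM in F2: m_A = 509×0.589 + (1−0.123)·(1−0.824)·m_A, so m_A = 299.8/0.8456 = 354.52 kg/h.
F12 = (1−0.824)×354.52 + 1700.8 = 1763.2 kg/h.
Purge F6 = 0.123×1763.2 = 216.87 kg/h.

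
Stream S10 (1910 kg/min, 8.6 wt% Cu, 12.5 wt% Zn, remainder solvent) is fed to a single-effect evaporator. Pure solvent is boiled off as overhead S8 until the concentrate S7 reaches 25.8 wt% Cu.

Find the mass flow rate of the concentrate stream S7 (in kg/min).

636.7 kg/min

Cu is conserved: 1910×0.086 = 164.26 kg/min all reports to the concentrate.
Concentrate = 164.26/(target fraction) = 636.67 kg/min.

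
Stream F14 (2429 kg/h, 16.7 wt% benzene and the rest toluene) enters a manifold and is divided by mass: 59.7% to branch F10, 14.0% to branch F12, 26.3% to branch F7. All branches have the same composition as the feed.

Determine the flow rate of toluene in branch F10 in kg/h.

Branch F10 total = 0.597×2429 = 1450.1 kg/h.
toluene in F10 = 0.833×1450.1 = 1207.9 kg/h.

1208 kg/h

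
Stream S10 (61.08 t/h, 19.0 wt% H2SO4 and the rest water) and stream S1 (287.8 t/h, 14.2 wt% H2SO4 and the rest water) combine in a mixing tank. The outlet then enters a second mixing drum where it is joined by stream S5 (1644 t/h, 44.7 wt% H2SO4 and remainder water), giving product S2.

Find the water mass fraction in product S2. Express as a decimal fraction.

Overall, product flow = 1992.9 t/h.
water in = 61.08×0.810 + 287.8×0.858 + 1644×0.553 = 1205.5 t/h.
water fraction in S2 = 0.605.

0.605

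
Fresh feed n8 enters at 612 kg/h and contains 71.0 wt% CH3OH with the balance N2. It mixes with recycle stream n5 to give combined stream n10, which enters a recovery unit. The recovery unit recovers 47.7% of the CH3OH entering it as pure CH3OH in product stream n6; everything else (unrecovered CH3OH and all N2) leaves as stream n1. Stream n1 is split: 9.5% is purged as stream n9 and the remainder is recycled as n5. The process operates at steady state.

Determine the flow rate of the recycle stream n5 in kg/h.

2081 kg/h

N2 enters only via n8 and leaves only via the purge: 612×0.290 = 0.095×(N2 in n1), and the recovery unit passes all N2, so N2 in n10 = N2 in n1 = 1868.2 kg/h.
CH3OH in n10: m_A = 612×0.710 + (1−0.095)·(1−0.477)·m_A, so m_A = 434.52/0.5267 = 825.01 kg/h.
n1 = (1−0.477)×825.01 + 1868.2 = 2299.7 kg/h.
Recycle n5 = (1−0.095)×2299.7 = 2081.2 kg/h.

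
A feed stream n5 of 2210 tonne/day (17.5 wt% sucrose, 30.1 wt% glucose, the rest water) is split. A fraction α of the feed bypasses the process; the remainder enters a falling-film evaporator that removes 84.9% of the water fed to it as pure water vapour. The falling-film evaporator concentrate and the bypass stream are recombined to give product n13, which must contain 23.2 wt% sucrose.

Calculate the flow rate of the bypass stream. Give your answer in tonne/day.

All 2210×0.175 = 386.75 tonne/day of sucrose reaches n13, so n13 = 386.75/0.232 = 1667 tonne/day and vapour = 542.97 tonne/day.
The evaporator receives (1−α)·2210 of feed at 0.524 water and removes 0.849 of that water:
0.849×0.524×(1−α)×2210 = 542.97
(1−α) = 542.97/983.18 = 0.5523;  α = 0.4477.
Bypass flow = 0.4477×2210 = 989.49 tonne/day.

989.5 tonne/day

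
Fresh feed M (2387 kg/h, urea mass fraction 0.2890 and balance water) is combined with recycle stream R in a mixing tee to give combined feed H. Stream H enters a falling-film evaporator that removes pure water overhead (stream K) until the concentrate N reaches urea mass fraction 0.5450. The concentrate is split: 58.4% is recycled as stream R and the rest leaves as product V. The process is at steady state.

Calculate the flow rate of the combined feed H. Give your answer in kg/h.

Overall urea balance (none leaves overhead): urea in fresh feed = urea in product, i.e. 2387×0.289 = (1−0.584)·N·0.545.
N = 689.84/(0.545×0.416) = 3042.7 kg/h.
Recycle R = 0.584×3042.7 = 1776.9 kg/h.
Combined feed H = 2387 + 1776.9 = 4163.9 kg/h.

4164 kg/h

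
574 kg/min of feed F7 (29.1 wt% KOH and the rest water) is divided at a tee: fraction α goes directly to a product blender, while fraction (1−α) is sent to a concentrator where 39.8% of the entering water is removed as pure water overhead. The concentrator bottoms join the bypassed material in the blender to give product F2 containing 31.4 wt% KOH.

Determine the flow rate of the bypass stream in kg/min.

All 574×0.291 = 167.03 kg/min of KOH reaches F2, so F2 = 167.03/0.314 = 531.96 kg/min and vapour = 42.045 kg/min.
The evaporator receives (1−α)·574 of feed at 0.709 water and removes 0.398 of that water:
0.398×0.709×(1−α)×574 = 42.045
(1−α) = 42.045/161.97 = 0.2596;  α = 0.7404.
Bypass flow = 0.7404×574 = 425 kg/min.

425 kg/min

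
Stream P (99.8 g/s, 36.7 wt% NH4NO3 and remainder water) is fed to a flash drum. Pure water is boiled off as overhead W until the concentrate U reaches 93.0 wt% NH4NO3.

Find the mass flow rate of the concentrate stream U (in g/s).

NH4NO3 is conserved: 99.8×0.367 = 36.627 g/s all reports to the concentrate.
Concentrate = 36.627/(target fraction) = 39.383 g/s.

39.38 g/s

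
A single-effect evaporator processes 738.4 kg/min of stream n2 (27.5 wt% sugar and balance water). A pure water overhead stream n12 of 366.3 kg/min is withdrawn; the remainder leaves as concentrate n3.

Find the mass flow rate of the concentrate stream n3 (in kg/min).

372.1 kg/min

Concentrate = 738.4 − 366.3 = 372.1 kg/min.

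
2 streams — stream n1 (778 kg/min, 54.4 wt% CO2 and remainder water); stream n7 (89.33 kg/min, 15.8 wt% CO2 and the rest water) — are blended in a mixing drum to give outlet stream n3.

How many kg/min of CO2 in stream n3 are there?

CO2 out = CO2 in = 778×0.544 + 89.33×0.158 = 437.35 kg/min.

437.3 kg/min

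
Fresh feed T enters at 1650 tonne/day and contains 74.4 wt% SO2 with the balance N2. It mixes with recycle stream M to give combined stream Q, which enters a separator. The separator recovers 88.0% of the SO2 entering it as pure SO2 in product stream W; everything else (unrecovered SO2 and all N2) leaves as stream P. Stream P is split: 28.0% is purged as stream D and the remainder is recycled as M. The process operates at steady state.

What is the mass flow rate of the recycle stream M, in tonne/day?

1202 tonne/day

N2 enters only via T and leaves only via the purge: 1650×0.256 = 0.280×(N2 in P), and the separator passes all N2, so N2 in Q = N2 in P = 1508.6 tonne/day.
SO2 in Q: m_A = 1650×0.744 + (1−0.280)·(1−0.880)·m_A, so m_A = 1227.6/0.9136 = 1343.7 tonne/day.
P = (1−0.880)×1343.7 + 1508.6 = 1669.8 tonne/day.
Recycle M = (1−0.280)×1669.8 = 1202.3 tonne/day.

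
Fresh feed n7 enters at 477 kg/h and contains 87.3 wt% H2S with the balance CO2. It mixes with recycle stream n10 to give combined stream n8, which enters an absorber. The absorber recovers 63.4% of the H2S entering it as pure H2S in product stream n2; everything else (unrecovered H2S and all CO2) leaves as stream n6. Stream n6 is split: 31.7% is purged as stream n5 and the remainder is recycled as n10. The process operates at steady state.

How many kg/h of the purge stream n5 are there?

125 kg/h

CO2 enters only via n7 and leaves only via the purge: 477×0.127 = 0.317×(CO2 in n6), and the absorber passes all CO2, so CO2 in n8 = CO2 in n6 = 191.1 kg/h.
H2S in n8: m_A = 477×0.873 + (1−0.317)·(1−0.634)·m_A, so m_A = 416.42/0.7500 = 555.21 kg/h.
n6 = (1−0.634)×555.21 + 191.1 = 394.31 kg/h.
Purge n5 = 0.317×394.31 = 125 kg/h.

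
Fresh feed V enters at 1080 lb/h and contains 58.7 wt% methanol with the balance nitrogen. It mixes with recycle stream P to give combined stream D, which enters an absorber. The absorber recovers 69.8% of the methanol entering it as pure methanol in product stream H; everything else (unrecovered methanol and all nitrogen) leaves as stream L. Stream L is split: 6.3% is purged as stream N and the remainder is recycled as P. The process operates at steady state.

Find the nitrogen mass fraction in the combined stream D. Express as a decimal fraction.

nitrogen enters only via V and leaves only via the purge: 1080×0.413 = 0.063×(nitrogen in L), and the absorber passes all nitrogen, so nitrogen in D = nitrogen in L = 7080 lb/h.
methanol in D: m_A = 1080×0.587 + (1−0.063)·(1−0.698)·m_A, so m_A = 633.96/0.7170 = 884.15 lb/h.
D = 884.15 + 7080 = 7964.2 lb/h.
nitrogen fraction in D = 7080/7964.2 = 0.889.

0.889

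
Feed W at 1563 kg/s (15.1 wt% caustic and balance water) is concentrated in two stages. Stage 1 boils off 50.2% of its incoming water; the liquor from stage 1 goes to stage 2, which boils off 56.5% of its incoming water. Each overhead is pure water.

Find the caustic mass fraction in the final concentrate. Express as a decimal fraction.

0.451

water in feed = 1563×0.849 = 1327 kg/s.
After stage 1: water left = (1−0.502)×1327 = 660.84; stream total = 896.85 kg/s.
After stage 2: water left = (1−0.565)×660.84 = 287.47; final concentrate = 523.48 kg/s.
caustic fraction = 236.01/523.48 = 0.451.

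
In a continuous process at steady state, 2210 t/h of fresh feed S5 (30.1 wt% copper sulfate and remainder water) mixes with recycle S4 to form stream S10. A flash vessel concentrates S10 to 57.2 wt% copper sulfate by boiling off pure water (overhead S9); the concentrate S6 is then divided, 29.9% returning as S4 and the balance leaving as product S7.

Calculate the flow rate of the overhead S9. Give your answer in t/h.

1047 t/h

Overall copper sulfate balance (none leaves overhead): copper sulfate in fresh feed = copper sulfate in product, i.e. 2210×0.301 = (1−0.299)·S6·0.572.
S6 = 665.21/(0.572×0.701) = 1659 t/h.
Recycle S4 = 0.299×1659 = 496.04 t/h.
Combined feed S10 = 2210 + 496.04 = 2706 t/h.
Overhead S9 = S10 − S6 = 2706 − 1659 = 1047 t/h.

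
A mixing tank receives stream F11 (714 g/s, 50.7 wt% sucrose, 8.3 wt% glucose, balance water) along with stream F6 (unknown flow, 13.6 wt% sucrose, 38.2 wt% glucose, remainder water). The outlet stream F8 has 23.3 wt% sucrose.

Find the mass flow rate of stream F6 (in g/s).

Let F6 be the unknown flow. Total out = 714 + F6.
sucrose balance: 362 + 0.136·F6 = 0.233·(714 + F6)
(0.136 − 0.233)·F6 = 0.233×714 − 362 = -195.64
F6 = -195.64 / -0.097 = 2016.9 g/s

2017 g/s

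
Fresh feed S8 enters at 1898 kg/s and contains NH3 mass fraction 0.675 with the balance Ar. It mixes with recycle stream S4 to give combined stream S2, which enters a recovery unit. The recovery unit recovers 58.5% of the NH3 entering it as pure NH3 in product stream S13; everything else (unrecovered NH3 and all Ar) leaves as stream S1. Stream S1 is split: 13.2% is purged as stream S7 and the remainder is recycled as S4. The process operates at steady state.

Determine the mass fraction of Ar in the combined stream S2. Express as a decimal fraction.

Ar enters only via S8 and leaves only via the purge: 1898×0.325 = 0.132×(Ar in S1), and the recovery unit passes all Ar, so Ar in S2 = Ar in S1 = 4673.1 kg/s.
NH3 in S2: m_A = 1898×0.675 + (1−0.132)·(1−0.585)·m_A, so m_A = 1281.2/0.6398 = 2002.5 kg/s.
S2 = 2002.5 + 4673.1 = 6675.6 kg/s.
Ar fraction in S2 = 4673.1/6675.6 = 0.700.

0.700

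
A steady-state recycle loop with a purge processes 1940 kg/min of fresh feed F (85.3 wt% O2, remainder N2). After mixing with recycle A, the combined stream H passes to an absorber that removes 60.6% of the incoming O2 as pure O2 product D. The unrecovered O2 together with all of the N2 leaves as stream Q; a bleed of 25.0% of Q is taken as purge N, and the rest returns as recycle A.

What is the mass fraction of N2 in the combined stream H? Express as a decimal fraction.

N2 enters only via F and leaves only via the purge: 1940×0.147 = 0.250×(N2 in Q), and the absorber passes all N2, so N2 in H = N2 in Q = 1140.7 kg/min.
O2 in H: m_A = 1940×0.853 + (1−0.250)·(1−0.606)·m_A, so m_A = 1654.8/0.7045 = 2348.9 kg/min.
H = 2348.9 + 1140.7 = 3489.6 kg/min.
N2 fraction in H = 1140.7/3489.6 = 0.3269.

0.3269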